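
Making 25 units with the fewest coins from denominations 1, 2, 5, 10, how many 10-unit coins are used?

Use the largest denomination that fits, subtract, and repeat.
25 − 2×10→5 − 1×5→0
Count of 10: 2

2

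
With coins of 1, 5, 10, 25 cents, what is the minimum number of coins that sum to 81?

81 − 3×25→6 − 1×5→1 − 1×1→0
Total coins = 3 + 1 + 1 = 5

5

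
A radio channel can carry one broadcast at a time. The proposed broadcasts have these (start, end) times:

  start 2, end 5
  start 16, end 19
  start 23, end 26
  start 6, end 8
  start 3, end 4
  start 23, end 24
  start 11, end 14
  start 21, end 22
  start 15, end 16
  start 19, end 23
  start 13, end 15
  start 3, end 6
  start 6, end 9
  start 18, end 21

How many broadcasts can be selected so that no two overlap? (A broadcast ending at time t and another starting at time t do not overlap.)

7

Order by finish time; keep every interval that doesn't clash with the previous kept one.
By end time: (3,4), (2,5), (3,6), (6,8), (6,9), (11,14), (13,15), (15,16), (16,19), (18,21), (21,22), (19,23), (23,24), (23,26).
Pick (3,4); next start ≥ 4 → (6,8); next start ≥ 8 → (11,14); next start ≥ 14 → (15,16); next start ≥ 16 → (16,19); next start ≥ 19 → (21,22); next start ≥ 22 → (23,24).
Selected 7 broadcasts.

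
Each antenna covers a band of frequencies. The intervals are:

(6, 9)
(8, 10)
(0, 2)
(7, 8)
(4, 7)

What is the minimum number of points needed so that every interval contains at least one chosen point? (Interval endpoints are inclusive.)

Process intervals by earliest right end; each time one isn't hit yet, stab at its right endpoint.
Sorted: [0,2] [4,7] [7,8] [6,9] [8,10]
{[0,2]} hit by 2; {[4,7],[7,8],[6,9]} hit by 7; {[8,10]} hit by 10.
Points: 2, 7, 10 (3 total).

3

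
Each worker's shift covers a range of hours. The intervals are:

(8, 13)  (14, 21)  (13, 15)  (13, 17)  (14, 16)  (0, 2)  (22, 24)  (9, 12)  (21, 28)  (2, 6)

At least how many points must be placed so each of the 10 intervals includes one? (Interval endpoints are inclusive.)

Sort by right endpoint; whenever an interval is uncovered, place a point at its right end.
Sorted: [0,2] [2,6] [9,12] [8,13] [13,15] [14,16] [13,17] [14,21] [22,24] [21,28]
{[0,2],[2,6]} hit by 2; {[9,12],[8,13]} hit by 12; {[13,15],[14,16],[13,17],[14,21]} hit by 15; {[22,24],[21,28]} hit by 24.
Points: 2, 12, 15, 24 (4 total).

4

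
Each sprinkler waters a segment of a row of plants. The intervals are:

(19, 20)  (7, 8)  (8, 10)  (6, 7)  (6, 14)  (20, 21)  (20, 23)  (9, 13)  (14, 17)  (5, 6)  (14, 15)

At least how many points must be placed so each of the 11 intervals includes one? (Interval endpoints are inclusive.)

Sort by right endpoint; whenever an interval is uncovered, place a point at its right end.
By right end: [5,6]  [6,7]  [7,8]  [8,10]  [9,13]  [6,14]  [14,15]  [14,17]  [19,20]  [20,21]  [20,23]
[5,6] uncovered → point at 6; [7,8] uncovered → point at 8; [9,13] uncovered → point at 13; [14,15] uncovered → point at 15; [19,20] uncovered → point at 20.
Points: 6, 8, 13, 15, 20 (5 total).

5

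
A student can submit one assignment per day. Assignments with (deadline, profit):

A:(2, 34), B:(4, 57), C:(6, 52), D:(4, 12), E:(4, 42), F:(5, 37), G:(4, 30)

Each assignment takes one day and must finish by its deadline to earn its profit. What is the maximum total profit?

Take jobs in profit order; each goes to the latest open slot no later than its deadline.
Profit order: B=57 C=52 E=42 F=37 A=34 G=30 D=12
Assign: B→slot 4, C→slot 6, E→slot 3, F→slot 5, A→slot 2, G→slot 1, D skipped.
Slots: [1:G] [2:A] [3:E] [4:B] [5:F] [6:C]
Profit = 30 + 34 + 42 + 57 + 37 + 52 = 252

252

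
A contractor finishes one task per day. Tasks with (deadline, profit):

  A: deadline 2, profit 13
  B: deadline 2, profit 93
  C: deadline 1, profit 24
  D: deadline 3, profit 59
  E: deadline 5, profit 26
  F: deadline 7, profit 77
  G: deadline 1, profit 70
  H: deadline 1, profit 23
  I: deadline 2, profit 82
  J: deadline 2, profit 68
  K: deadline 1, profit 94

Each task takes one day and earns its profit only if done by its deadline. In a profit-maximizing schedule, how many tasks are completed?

5

Sort by profit descending; place each in the latest free slot ≤ its deadline.
Profit order: K=94 B=93 I=82 F=77 G=70 J=68 D=59 E=26 C=24 H=23 A=13
Assign: K→slot 1, B→slot 2, I skipped, F→slot 7, G skipped, J skipped, D→slot 3, E→slot 5, C skipped, H skipped, A skipped.
Slots: [1:K] [2:B] [3:D] [5:E] [7:F]
5 of 11 scheduled.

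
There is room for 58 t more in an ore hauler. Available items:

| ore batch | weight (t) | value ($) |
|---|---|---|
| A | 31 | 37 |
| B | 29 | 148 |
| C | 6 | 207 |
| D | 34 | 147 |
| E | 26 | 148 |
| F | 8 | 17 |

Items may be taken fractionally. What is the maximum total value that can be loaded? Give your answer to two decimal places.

487.69

Sort by value per unit weight and fill in that order.
Order: C (207/6=34.50) > E (148/26=5.69) > B (148/29=5.10) > D (147/34=4.32) > F (17/8=2.12) > A (37/31=1.19)
Fill: take C (6 @ 207) → take E (26 @ 148) → take 26/29 of B → 132.69; 58/58 used.
Total value = 487.69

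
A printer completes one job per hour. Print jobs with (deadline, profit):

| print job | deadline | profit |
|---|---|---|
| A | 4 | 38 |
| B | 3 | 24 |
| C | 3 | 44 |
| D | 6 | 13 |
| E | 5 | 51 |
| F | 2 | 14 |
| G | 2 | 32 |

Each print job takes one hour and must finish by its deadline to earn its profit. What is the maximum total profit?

202

Profit order: E=51 C=44 A=38 G=32 B=24 F=14 D=13
Assign: E→slot 5, C→slot 3, A→slot 4, G→slot 2, B→slot 1, F skipped, D→slot 6.
Slots: [1:B] [2:G] [3:C] [4:A] [5:E] [6:D]
Profit = 24 + 32 + 44 + 38 + 51 + 13 = 202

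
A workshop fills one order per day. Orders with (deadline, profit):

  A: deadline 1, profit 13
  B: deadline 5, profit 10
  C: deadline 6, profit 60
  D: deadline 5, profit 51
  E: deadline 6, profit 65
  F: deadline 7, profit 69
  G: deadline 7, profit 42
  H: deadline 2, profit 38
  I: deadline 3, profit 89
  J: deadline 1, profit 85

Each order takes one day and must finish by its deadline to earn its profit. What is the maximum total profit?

461

Profit order: I=89 J=85 F=69 E=65 C=60 D=51 G=42 H=38 A=13 B=10
Assign: I→slot 3, J→slot 1, F→slot 7, E→slot 6, C→slot 5, D→slot 4, G→slot 2, H skipped, A skipped, B skipped.
Slots: [1:J] [2:G] [3:I] [4:D] [5:C] [6:E] [7:F]
Profit = 85 + 42 + 89 + 51 + 60 + 65 + 69 = 461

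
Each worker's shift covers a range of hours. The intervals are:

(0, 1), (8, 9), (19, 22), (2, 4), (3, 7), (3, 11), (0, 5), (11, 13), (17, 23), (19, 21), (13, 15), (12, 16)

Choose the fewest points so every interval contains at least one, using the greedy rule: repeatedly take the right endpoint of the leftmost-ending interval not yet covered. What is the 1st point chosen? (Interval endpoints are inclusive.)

By right end: [0,1]  [2,4]  [0,5]  [3,7]  [8,9]  [3,11]  [11,13]  [13,15]  [12,16]  [19,21]  [19,22]  [17,23]
[0,1] uncovered → point at 1; [2,4] uncovered → point at 4; [8,9] uncovered → point at 9; [11,13] uncovered → point at 13; [19,21] uncovered → point at 21.
Points: 1, 4, 9, 13, 21 (5 total).

1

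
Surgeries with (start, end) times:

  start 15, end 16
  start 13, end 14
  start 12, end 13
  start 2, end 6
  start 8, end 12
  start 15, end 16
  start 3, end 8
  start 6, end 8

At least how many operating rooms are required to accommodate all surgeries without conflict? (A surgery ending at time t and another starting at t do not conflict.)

2

The answer is the maximum number of intervals overlapping at any instant.
starts: [2, 3, 6, 8, 12, 13, 15, 15]
ends:   [6, 8, 8, 12, 13, 14, 16, 16]
s2→1 s3→2  — peak 2.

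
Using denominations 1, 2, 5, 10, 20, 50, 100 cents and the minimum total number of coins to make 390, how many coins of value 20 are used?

390 − 3×100→90 − 1×50→40 − 2×20→0
Count of 20: 2

2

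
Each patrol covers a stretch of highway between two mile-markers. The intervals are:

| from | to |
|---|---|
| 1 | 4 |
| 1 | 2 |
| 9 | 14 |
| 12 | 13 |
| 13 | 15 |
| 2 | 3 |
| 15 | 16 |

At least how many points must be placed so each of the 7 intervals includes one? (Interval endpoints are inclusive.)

By right end: [1,2]  [2,3]  [1,4]  [12,13]  [9,14]  [13,15]  [15,16]
[1,2] uncovered → point at 2; [12,13] uncovered → point at 13; [15,16] uncovered → point at 16.
Points: 2, 13, 16 (3 total).

3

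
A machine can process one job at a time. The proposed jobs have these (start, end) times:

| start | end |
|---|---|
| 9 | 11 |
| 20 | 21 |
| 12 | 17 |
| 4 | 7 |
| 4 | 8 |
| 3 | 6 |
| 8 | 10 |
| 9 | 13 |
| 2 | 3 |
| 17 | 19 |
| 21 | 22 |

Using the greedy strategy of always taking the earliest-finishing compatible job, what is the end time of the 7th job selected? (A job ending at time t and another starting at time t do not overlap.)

Sorted by end: (2,3)  (3,6)  (4,7)  (4,8)  (8,10)  (9,11)  (9,13)  (12,17)  (17,19)  (20,21)  (21,22)
take (2,3); take (3,6); skip (4,8); take (8,10); skip (9,13); take (12,17); take (17,19); take (20,21); take (21,22).
Selected: (2,3) (3,6) (8,10) (12,17) (17,19) (20,21) (21,22)

22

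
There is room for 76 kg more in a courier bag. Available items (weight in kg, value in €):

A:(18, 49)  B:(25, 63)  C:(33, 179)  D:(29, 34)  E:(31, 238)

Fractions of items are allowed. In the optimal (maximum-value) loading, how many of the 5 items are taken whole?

2

Sort by value per unit weight and fill in that order.
Order: E (238/31=7.68) > C (179/33=5.42) > A (49/18=2.72) > B (63/25=2.52) > D (34/29=1.17)
Fill: take E (31 @ 238) → take C (33 @ 179) → take 12/18 of A → 32.67; 76/76 used.
2 item(s) taken whole; one partial (take 12/18 of A).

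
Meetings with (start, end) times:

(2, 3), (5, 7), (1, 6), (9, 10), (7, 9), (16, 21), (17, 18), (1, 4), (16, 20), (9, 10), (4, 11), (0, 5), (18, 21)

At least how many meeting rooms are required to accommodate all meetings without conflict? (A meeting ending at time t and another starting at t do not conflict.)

4

Count concurrent intervals with a sweep; the peak is the room count.
Events (time:±→running): 0:+→1 1:+→2 1:+→3 2:+→4 … peak 4.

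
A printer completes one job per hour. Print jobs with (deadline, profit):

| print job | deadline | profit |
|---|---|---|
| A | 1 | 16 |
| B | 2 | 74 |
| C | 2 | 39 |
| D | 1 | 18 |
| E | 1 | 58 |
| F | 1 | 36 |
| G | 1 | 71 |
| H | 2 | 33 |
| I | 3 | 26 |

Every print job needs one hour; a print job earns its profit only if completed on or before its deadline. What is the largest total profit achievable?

171

By profit: B(d2,74), G(d1,71), E(d1,58), C(d2,39), F(d1,36), H(d2,33), I(d3,26), D(d1,18), A(d1,16)
B→slot 2; G→slot 1; E skipped; C skipped; F skipped; H skipped; I→slot 3; D skipped; A skipped.
Profit = 71 + 74 + 26 = 171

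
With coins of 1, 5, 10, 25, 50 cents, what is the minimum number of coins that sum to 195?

Greedy: take as many of the largest coin as possible, then repeat with the remainder.
195 = 3×50 + 1×25 + 2×10
Total coins = 3 + 1 + 2 = 6

6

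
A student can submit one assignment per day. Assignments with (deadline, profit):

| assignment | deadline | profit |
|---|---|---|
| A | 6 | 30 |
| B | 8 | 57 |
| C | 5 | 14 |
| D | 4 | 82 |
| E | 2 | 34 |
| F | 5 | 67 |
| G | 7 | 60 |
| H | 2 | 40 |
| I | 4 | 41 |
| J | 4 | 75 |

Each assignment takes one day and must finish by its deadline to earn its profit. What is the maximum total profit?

By profit: D(d4,82), J(d4,75), F(d5,67), G(d7,60), B(d8,57), I(d4,41), H(d2,40), E(d2,34), A(d6,30), C(d5,14)
D→slot 4; J→slot 3; F→slot 5; G→slot 7; B→slot 8; I→slot 2; H→slot 1; E skipped; A→slot 6; C skipped.
Profit = 40 + 41 + 75 + 82 + 67 + 30 + 60 + 57 = 452

452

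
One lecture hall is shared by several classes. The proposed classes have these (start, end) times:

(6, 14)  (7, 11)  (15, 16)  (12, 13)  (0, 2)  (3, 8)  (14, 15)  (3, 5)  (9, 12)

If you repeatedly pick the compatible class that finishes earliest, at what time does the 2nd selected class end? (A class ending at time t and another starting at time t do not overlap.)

5

By end time: (0,2), (3,5), (3,8), (7,11), (9,12), (12,13), (6,14), (14,15), (15,16).
Pick (0,2); next start ≥ 2 → (3,5); next start ≥ 5 → (7,11); next start ≥ 11 → (12,13); next start ≥ 13 → (14,15); next start ≥ 15 → (15,16).
Selected: (0,2) (3,5) (7,11) (12,13) (14,15) (15,16)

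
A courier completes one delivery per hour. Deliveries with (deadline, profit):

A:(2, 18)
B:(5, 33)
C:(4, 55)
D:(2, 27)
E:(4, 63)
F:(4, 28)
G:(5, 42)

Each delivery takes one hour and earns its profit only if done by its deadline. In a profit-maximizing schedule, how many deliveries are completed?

5

Take jobs in profit order; each goes to the latest open slot no later than its deadline.
Profit order: E=63 C=55 G=42 B=33 F=28 D=27 A=18
Assign: E→slot 4, C→slot 3, G→slot 5, B→slot 2, F→slot 1, D skipped, A skipped.
Slots: [1:F] [2:B] [3:C] [4:E] [5:G]
5 of 7 scheduled.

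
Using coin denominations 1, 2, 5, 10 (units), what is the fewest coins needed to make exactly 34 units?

5

Greedy: take as many of the largest coin as possible, then repeat with the remainder.
34 − 3×10→4 − 2×2→0
Total coins = 3 + 2 = 5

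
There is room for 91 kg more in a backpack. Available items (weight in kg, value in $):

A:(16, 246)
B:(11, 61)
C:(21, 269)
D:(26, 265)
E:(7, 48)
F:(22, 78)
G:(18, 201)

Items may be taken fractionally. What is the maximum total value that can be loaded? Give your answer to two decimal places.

Greedy by value/weight ratio, highest first.
Order: A (246/16=15.38) > C (269/21=12.81) > G (201/18=11.17) > D (265/26=10.19) > E (48/7=6.86) > B (61/11=5.55) > F (78/22=3.55)
Fill: take A (16 @ 246) → take C (21 @ 269) → take G (18 @ 201) → take D (26 @ 265) → take E (7 @ 48) → take 3/11 of B → 16.64; 91/91 used.
Total value = 1045.64

1045.64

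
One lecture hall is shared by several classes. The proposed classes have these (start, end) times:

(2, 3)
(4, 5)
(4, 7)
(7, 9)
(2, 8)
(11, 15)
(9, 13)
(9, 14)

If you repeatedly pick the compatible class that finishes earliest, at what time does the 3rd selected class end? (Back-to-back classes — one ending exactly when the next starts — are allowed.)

9

By end time: (2,3), (4,5), (4,7), (2,8), (7,9), (9,13), (9,14), (11,15).
Pick (2,3); next start ≥ 3 → (4,5); next start ≥ 5 → (7,9); next start ≥ 9 → (9,13).
Selected: (2,3) (4,5) (7,9) (9,13)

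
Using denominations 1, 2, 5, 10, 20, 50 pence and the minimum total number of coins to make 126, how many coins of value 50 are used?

2

Greedy: take as many of the largest coin as possible, then repeat with the remainder.
126 − 2×50→26 − 1×20→6 − 1×5→1 − 1×1→0
Count of 50: 2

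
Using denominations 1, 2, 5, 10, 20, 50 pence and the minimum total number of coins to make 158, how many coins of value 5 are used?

Greedy: take as many of the largest coin as possible, then repeat with the remainder.
158 = 3×50 + 1×5 + 1×2 + 1×1
Count of 5: 1

1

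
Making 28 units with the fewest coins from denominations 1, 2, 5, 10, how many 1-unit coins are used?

1

Greedy: take as many of the largest coin as possible, then repeat with the remainder.
28 − 2×10→8 − 1×5→3 − 1×2→1 − 1×1→0
Count of 1: 1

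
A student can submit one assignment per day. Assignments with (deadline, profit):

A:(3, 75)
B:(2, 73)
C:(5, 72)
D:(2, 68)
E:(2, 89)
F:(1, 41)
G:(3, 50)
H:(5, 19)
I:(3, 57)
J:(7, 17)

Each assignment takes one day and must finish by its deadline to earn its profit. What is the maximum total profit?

345

Sort by profit descending; place each in the latest free slot ≤ its deadline.
By profit: E(d2,89), A(d3,75), B(d2,73), C(d5,72), D(d2,68), I(d3,57), G(d3,50), F(d1,41), H(d5,19), J(d7,17)
E→slot 2; A→slot 3; B→slot 1; C→slot 5; D skipped; I skipped; G skipped; F skipped; H→slot 4; J→slot 7.
Profit = 73 + 89 + 75 + 19 + 72 + 17 = 345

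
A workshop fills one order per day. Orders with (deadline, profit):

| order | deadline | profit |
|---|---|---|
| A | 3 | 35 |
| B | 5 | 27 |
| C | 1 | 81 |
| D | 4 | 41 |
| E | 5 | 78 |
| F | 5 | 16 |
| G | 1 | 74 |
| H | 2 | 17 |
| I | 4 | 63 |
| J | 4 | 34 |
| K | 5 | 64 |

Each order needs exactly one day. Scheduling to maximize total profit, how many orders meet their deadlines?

Take jobs in profit order; each goes to the latest open slot no later than its deadline.
Profit order: C=81 E=78 G=74 K=64 I=63 D=41 A=35 J=34 B=27 H=17 F=16
Assign: C→slot 1, E→slot 5, G skipped, K→slot 4, I→slot 3, D→slot 2, A skipped, J skipped, B skipped, H skipped, F skipped.
Slots: [1:C] [2:D] [3:I] [4:K] [5:E]
5 of 11 scheduled.

5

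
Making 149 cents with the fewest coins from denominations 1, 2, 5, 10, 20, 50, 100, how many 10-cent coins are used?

0

Greedy: take as many of the largest coin as possible, then repeat with the remainder.
149 = 1×100 + 2×20 + 1×5 + 2×2
Count of 10: 0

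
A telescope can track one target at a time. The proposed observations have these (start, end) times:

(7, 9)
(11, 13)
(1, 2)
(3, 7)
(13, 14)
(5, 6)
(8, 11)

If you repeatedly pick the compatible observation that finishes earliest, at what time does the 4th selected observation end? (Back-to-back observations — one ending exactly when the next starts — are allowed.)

Order by finish time; keep every interval that doesn't clash with the previous kept one.
Sorted by end: (1,2)  (5,6)  (3,7)  (7,9)  (8,11)  (11,13)  (13,14)
take (1,2); take (5,6); take (7,9); skip (8,11); take (11,13); take (13,14).
Selected: (1,2) (5,6) (7,9) (11,13) (13,14)

13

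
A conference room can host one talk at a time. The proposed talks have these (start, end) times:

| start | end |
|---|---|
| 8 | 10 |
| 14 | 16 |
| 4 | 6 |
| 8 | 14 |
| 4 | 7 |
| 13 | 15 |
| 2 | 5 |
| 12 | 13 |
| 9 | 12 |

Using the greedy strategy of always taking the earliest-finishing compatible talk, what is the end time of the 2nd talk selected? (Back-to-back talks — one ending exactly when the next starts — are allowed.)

By end time: (2,5), (4,6), (4,7), (8,10), (9,12), (12,13), (8,14), (13,15), (14,16).
Pick (2,5); next start ≥ 5 → (8,10); next start ≥ 10 → (12,13); next start ≥ 13 → (13,15).
Selected: (2,5) (8,10) (12,13) (13,15)

10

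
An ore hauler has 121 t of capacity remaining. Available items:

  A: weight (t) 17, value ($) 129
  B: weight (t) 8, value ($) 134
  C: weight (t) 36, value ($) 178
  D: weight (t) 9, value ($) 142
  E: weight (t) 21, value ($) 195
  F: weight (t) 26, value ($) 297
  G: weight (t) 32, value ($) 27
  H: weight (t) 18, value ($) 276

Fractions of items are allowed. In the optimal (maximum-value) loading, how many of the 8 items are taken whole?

6

Sort by value per unit weight and fill in that order.
Order: B (134/8=16.75) > D (142/9=15.78) > H (276/18=15.33) > F (297/26=11.42) > E (195/21=9.29) > A (129/17=7.59) > C (178/36=4.94) > G (27/32=0.84)
Fill: take B (8 @ 134) → take D (9 @ 142) → take H (18 @ 276) → take F (26 @ 297) → take E (21 @ 195) → take A (17 @ 129) → take 22/36 of C → 108.78; 121/121 used.
6 item(s) taken whole; one partial (take 22/36 of C).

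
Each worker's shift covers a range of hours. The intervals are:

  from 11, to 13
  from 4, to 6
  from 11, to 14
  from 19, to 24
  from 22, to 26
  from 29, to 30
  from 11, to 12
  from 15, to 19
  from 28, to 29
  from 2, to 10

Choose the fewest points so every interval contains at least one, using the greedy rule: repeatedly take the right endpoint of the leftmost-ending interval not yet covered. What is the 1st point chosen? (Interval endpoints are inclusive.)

Process intervals by earliest right end; each time one isn't hit yet, stab at its right endpoint.
Sorted: [4,6] [2,10] [11,12] [11,13] [11,14] [15,19] [19,24] [22,26] [28,29] [29,30]
{[4,6],[2,10]} hit by 6; {[11,12],[11,13],[11,14]} hit by 12; {[15,19],[19,24]} hit by 19; {[22,26]} hit by 26; {[28,29],[29,30]} hit by 29.
Points: 6, 12, 19, 26, 29 (5 total).

6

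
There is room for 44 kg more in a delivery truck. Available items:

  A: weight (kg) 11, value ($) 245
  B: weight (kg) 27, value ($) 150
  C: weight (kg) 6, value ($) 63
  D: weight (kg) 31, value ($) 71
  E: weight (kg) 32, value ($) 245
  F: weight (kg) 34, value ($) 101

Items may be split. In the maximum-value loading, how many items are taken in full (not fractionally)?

Order: A (245/11=22.27) > C (63/6=10.50) > E (245/32=7.66) > B (150/27=5.56) > F (101/34=2.97) > D (71/31=2.29)
Fill: take A (11 @ 245) → take C (6 @ 63) → take 27/32 of E → 206.72; 44/44 used.
2 item(s) taken whole; one partial (take 27/32 of E).

2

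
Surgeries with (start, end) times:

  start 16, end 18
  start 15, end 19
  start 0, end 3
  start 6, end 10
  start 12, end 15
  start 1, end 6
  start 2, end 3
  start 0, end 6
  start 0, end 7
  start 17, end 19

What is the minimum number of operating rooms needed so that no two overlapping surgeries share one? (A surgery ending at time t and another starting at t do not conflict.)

starts: [0, 0, 0, 1, 2, 6, 12, 15, 16, 17]
ends:   [3, 3, 6, 6, 7, 10, 15, 18, 19, 19]
s0→1 s0→2 s0→3 s1→4 s2→5  — peak 5.

5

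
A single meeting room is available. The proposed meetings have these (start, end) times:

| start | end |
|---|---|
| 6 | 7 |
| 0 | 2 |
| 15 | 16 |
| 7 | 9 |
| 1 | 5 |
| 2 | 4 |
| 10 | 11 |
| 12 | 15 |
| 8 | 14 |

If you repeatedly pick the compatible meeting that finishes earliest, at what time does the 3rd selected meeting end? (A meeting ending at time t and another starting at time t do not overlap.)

Order by finish time; keep every interval that doesn't clash with the previous kept one.
By end time: (0,2), (2,4), (1,5), (6,7), (7,9), (10,11), (8,14), (12,15), (15,16).
Pick (0,2); next start ≥ 2 → (2,4); next start ≥ 4 → (6,7); next start ≥ 7 → (7,9); next start ≥ 9 → (10,11); next start ≥ 11 → (12,15); next start ≥ 15 → (15,16).
Selected: (0,2) (2,4) (6,7) (7,9) (10,11) (12,15) (15,16)

7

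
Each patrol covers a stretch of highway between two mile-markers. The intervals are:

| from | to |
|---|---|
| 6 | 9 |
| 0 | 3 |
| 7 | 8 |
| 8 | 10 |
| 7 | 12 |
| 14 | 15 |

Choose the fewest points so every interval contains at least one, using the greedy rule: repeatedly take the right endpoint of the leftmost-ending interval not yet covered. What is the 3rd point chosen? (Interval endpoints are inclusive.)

By right end: [0,3]  [7,8]  [6,9]  [8,10]  [7,12]  [14,15]
[0,3] uncovered → point at 3; [7,8] uncovered → point at 8; [14,15] uncovered → point at 15.
Points: 3, 8, 15 (3 total).

15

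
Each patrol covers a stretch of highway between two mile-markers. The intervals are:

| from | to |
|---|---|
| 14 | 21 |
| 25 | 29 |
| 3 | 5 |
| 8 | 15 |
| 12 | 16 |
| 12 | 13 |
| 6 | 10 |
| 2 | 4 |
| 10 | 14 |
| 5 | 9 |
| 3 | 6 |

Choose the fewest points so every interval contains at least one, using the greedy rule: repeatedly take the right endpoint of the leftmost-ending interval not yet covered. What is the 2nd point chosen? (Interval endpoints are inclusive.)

By right end: [2,4]  [3,5]  [3,6]  [5,9]  [6,10]  [12,13]  [10,14]  [8,15]  [12,16]  [14,21]  [25,29]
[2,4] uncovered → point at 4; [5,9] uncovered → point at 9; [12,13] uncovered → point at 13; [14,21] uncovered → point at 21; [25,29] uncovered → point at 29.
Points: 4, 9, 13, 21, 29 (5 total).

9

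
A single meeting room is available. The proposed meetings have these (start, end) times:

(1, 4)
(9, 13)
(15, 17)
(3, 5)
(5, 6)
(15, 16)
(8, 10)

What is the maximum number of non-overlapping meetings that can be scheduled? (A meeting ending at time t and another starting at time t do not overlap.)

Greedy by earliest finish: after sorting by end time, pick each interval compatible with the last pick.
Sorted by end: (1,4)  (3,5)  (5,6)  (8,10)  (9,13)  (15,16)  (15,17)
take (1,4); take (5,6); take (8,10); skip (9,13); take (15,16); skip (15,17).
Selected 4 meetings.

4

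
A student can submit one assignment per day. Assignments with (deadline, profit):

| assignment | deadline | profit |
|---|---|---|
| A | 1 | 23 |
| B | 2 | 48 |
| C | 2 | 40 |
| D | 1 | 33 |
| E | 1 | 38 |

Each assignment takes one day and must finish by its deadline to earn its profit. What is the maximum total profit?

88

Profit order: B=48 C=40 E=38 D=33 A=23
Assign: B→slot 2, C→slot 1, E skipped, D skipped, A skipped.
Slots: [1:C] [2:B]
Profit = 40 + 48 = 88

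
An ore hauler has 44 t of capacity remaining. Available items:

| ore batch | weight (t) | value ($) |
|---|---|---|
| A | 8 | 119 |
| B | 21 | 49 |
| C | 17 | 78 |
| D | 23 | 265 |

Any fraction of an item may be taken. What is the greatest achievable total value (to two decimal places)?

443.65

Greedy by value/weight ratio, highest first.
Ratios (sorted): A 14.88, D 11.52, C 4.59, B 2.33
take A (8 @ 119); take D (23 @ 265); take 13/17 of C → 59.65. Capacity used 44/44.
Total value = 443.65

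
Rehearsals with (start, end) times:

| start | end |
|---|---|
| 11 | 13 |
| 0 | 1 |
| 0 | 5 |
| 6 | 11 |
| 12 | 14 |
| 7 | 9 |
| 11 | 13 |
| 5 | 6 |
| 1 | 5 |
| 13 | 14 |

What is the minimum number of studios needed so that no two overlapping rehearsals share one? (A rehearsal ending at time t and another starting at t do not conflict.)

3

The answer is the maximum number of intervals overlapping at any instant.
Events (time:±→running): 0:+→1 0:+→2 1:-→1 1:+→2 5:-→1 5:-→0 5:+→1 6:-→0 6:+→1 7:+→2 9:-→1 11:-→0 11:+→1 11:+→2 12:+→3 … peak 3.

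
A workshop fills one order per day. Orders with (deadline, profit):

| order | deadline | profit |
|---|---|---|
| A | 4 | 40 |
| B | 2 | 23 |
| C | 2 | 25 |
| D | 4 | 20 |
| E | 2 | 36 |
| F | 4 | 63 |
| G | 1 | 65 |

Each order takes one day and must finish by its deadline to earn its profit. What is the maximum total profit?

204

Take jobs in profit order; each goes to the latest open slot no later than its deadline.
Profit order: G=65 F=63 A=40 E=36 C=25 B=23 D=20
Assign: G→slot 1, F→slot 4, A→slot 3, E→slot 2, C skipped, B skipped, D skipped.
Slots: [1:G] [2:E] [3:A] [4:F]
Profit = 65 + 36 + 40 + 63 = 204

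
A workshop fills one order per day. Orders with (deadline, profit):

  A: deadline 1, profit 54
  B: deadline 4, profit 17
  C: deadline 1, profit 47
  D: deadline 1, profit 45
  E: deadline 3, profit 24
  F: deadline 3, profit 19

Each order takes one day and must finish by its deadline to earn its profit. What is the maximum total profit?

114

By profit: A(d1,54), C(d1,47), D(d1,45), E(d3,24), F(d3,19), B(d4,17)
A→slot 1; C skipped; D skipped; E→slot 3; F→slot 2; B→slot 4.
Profit = 54 + 19 + 24 + 17 = 114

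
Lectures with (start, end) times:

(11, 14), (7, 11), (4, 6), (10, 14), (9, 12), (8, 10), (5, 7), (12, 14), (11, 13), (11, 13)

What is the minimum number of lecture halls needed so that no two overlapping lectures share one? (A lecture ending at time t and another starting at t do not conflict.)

5

The answer is the maximum number of intervals overlapping at any instant.
Events (time:±→running): 4:+→1 5:+→2 6:-→1 7:-→0 7:+→1 8:+→2 9:+→3 10:-→2 10:+→3 11:-→2 11:+→3 11:+→4 11:+→5 … peak 5.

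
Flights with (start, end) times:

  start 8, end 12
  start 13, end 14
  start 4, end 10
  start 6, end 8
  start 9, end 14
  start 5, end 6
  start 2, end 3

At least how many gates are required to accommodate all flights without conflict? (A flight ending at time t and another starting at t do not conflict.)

The answer is the maximum number of intervals overlapping at any instant.
starts: [2, 4, 5, 6, 8, 9, 13]
ends:   [3, 6, 8, 10, 12, 14, 14]
s2→1 e3→0 s4→1 s5→2 e6→1 s6→2 e8→1 s8→2 s9→3  — peak 3.

3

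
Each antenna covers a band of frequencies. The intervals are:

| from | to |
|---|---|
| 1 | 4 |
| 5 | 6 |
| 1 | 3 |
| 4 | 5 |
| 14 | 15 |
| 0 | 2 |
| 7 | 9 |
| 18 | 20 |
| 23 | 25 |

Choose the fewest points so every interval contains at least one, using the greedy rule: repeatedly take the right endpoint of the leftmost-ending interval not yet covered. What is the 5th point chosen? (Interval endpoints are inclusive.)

Process intervals by earliest right end; each time one isn't hit yet, stab at its right endpoint.
By right end: [0,2]  [1,3]  [1,4]  [4,5]  [5,6]  [7,9]  [14,15]  [18,20]  [23,25]
[0,2] uncovered → point at 2; [4,5] uncovered → point at 5; [7,9] uncovered → point at 9; [14,15] uncovered → point at 15; [18,20] uncovered → point at 20; [23,25] uncovered → point at 25.
Points: 2, 5, 9, 15, 20, 25 (6 total).

20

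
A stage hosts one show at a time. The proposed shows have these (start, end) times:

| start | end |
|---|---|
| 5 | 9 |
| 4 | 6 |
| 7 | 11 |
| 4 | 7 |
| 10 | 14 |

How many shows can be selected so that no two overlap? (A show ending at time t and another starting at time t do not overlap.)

Order by finish time; keep every interval that doesn't clash with the previous kept one.
By end time: (4,6), (4,7), (5,9), (7,11), (10,14).
Pick (4,6); next start ≥ 6 → (7,11).
Selected 2 shows.

2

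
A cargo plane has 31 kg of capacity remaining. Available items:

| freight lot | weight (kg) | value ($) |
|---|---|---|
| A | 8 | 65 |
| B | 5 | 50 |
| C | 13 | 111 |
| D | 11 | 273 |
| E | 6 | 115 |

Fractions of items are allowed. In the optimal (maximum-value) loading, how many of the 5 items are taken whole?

3

Order: D (273/11=24.82) > E (115/6=19.17) > B (50/5=10.00) > C (111/13=8.54) > A (65/8=8.12)
Fill: take D (11 @ 273) → take E (6 @ 115) → take B (5 @ 50) → take 9/13 of C → 76.85; 31/31 used.
3 item(s) taken whole; one partial (take 9/13 of C).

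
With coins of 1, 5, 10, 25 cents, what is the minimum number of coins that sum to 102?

Use the largest denomination that fits, subtract, and repeat.
102 = 4×25 + 2×1
Total coins = 4 + 2 = 6

6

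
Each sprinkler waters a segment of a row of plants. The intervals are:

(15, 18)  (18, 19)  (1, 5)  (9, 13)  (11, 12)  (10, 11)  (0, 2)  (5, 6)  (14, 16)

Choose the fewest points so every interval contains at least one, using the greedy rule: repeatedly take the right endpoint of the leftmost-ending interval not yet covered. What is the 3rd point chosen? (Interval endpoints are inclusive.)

11

Process intervals by earliest right end; each time one isn't hit yet, stab at its right endpoint.
By right end: [0,2]  [1,5]  [5,6]  [10,11]  [11,12]  [9,13]  [14,16]  [15,18]  [18,19]
[0,2] uncovered → point at 2; [5,6] uncovered → point at 6; [10,11] uncovered → point at 11; [14,16] uncovered → point at 16; [18,19] uncovered → point at 19.
Points: 2, 6, 11, 16, 19 (5 total).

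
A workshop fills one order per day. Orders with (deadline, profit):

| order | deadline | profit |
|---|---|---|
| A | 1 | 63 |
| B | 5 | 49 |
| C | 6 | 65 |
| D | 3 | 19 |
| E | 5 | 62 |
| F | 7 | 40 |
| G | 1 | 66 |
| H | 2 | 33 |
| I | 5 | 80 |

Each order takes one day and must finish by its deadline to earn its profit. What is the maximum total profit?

395

Take jobs in profit order; each goes to the latest open slot no later than its deadline.
Profit order: I=80 G=66 C=65 A=63 E=62 B=49 F=40 H=33 D=19
Assign: I→slot 5, G→slot 1, C→slot 6, A skipped, E→slot 4, B→slot 3, F→slot 7, H→slot 2, D skipped.
Slots: [1:G] [2:H] [3:B] [4:E] [5:I] [6:C] [7:F]
Profit = 66 + 33 + 49 + 62 + 80 + 65 + 40 = 395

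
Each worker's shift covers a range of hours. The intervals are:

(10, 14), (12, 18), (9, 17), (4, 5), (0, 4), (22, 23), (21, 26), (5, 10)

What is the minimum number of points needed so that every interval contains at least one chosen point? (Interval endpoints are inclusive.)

4

By right end: [0,4]  [4,5]  [5,10]  [10,14]  [9,17]  [12,18]  [22,23]  [21,26]
[0,4] uncovered → point at 4; [5,10] uncovered → point at 10; [12,18] uncovered → point at 18; [22,23] uncovered → point at 23.
Points: 4, 10, 18, 23 (4 total).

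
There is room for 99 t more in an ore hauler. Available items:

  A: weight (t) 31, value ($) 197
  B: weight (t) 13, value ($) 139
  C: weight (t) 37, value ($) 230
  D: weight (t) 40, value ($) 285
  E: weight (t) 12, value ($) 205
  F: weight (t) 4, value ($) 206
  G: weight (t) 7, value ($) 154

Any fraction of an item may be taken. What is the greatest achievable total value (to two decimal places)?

1135.16

Sort by value per unit weight and fill in that order.
Ratios (sorted): F 51.50, G 22.00, E 17.08, B 10.69, D 7.12, A 6.35, C 6.22
take F (4 @ 206); take G (7 @ 154); take E (12 @ 205); take B (13 @ 139); take D (40 @ 285); take 23/31 of A → 146.16. Capacity used 99/99.
Total value = 1135.16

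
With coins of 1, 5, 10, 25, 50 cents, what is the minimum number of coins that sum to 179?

8

Greedy: take as many of the largest coin as possible, then repeat with the remainder.
179 = 3×50 + 1×25 + 4×1
Total coins = 3 + 1 + 4 = 8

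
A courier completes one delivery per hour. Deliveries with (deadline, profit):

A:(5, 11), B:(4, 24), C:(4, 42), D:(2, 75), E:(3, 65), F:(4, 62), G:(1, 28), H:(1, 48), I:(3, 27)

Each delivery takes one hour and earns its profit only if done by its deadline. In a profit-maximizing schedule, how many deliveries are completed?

Sort by profit descending; place each in the latest free slot ≤ its deadline.
By profit: D(d2,75), E(d3,65), F(d4,62), H(d1,48), C(d4,42), G(d1,28), I(d3,27), B(d4,24), A(d5,11)
D→slot 2; E→slot 3; F→slot 4; H→slot 1; C skipped; G skipped; I skipped; B skipped; A→slot 5.
5 of 9 scheduled.

5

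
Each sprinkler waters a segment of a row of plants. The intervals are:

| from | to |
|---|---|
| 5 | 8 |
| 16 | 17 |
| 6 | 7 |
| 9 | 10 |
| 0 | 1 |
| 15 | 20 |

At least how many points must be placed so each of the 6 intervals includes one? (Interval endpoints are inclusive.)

4

Process intervals by earliest right end; each time one isn't hit yet, stab at its right endpoint.
Sorted: [0,1] [6,7] [5,8] [9,10] [16,17] [15,20]
{[0,1]} hit by 1; {[6,7],[5,8]} hit by 7; {[9,10]} hit by 10; {[16,17],[15,20]} hit by 17.
Points: 1, 7, 10, 17 (4 total).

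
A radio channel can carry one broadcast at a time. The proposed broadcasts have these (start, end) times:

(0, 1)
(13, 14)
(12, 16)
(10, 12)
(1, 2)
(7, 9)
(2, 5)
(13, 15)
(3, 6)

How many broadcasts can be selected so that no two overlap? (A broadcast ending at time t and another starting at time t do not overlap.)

Order by finish time; keep every interval that doesn't clash with the previous kept one.
By end time: (0,1), (1,2), (2,5), (3,6), (7,9), (10,12), (13,14), (13,15), (12,16).
Pick (0,1); next start ≥ 1 → (1,2); next start ≥ 2 → (2,5); next start ≥ 5 → (7,9); next start ≥ 9 → (10,12); next start ≥ 12 → (13,14).
Selected 6 broadcasts.

6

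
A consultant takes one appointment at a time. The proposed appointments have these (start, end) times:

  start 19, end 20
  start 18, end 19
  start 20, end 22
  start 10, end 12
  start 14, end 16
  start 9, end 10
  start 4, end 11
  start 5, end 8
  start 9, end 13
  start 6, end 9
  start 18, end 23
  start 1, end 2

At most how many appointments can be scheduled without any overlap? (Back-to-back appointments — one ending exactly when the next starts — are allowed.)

By end time: (1,2), (5,8), (6,9), (9,10), (4,11), (10,12), (9,13), (14,16), (18,19), (19,20), (20,22), (18,23).
Pick (1,2); next start ≥ 2 → (5,8); next start ≥ 8 → (9,10); next start ≥ 10 → (10,12); next start ≥ 12 → (14,16); next start ≥ 16 → (18,19); next start ≥ 19 → (19,20); next start ≥ 20 → (20,22).
Selected 8 appointments.

8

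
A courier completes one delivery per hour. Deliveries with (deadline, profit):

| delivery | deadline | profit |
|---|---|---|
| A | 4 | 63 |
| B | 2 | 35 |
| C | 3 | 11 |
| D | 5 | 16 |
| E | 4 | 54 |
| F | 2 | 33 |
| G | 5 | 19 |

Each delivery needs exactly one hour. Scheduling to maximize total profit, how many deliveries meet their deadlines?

5

By profit: A(d4,63), E(d4,54), B(d2,35), F(d2,33), G(d5,19), D(d5,16), C(d3,11)
A→slot 4; E→slot 3; B→slot 2; F→slot 1; G→slot 5; D skipped; C skipped.
5 of 7 scheduled.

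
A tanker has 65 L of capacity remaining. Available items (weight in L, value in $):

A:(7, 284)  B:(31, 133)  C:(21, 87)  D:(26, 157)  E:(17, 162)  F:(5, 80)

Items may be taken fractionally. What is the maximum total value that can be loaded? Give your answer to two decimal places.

725.90

Greedy by value/weight ratio, highest first.
Ratios (sorted): A 40.57, F 16.00, E 9.53, D 6.04, B 4.29, C 4.14
take A (7 @ 284); take F (5 @ 80); take E (17 @ 162); take D (26 @ 157); take 10/31 of B → 42.90. Capacity used 65/65.
Total value = 725.90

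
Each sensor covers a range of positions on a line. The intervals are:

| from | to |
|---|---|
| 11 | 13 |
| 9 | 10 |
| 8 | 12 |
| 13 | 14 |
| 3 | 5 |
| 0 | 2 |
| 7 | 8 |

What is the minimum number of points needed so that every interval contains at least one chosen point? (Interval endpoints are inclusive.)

Sort by right endpoint; whenever an interval is uncovered, place a point at its right end.
Sorted: [0,2] [3,5] [7,8] [9,10] [8,12] [11,13] [13,14]
{[0,2]} hit by 2; {[3,5]} hit by 5; {[7,8]} hit by 8; {[9,10],[8,12]} hit by 10; {[11,13],[13,14]} hit by 13.
Points: 2, 5, 8, 10, 13 (5 total).

5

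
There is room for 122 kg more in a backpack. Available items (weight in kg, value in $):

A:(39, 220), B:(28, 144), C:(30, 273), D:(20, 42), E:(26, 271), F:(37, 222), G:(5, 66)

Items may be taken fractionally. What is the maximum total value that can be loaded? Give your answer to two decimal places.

967.38

Greedy by value/weight ratio, highest first.
Order: G (66/5=13.20) > E (271/26=10.42) > C (273/30=9.10) > F (222/37=6.00) > A (220/39=5.64) > B (144/28=5.14) > D (42/20=2.10)
Fill: take G (5 @ 66) → take E (26 @ 271) → take C (30 @ 273) → take F (37 @ 222) → take 24/39 of A → 135.38; 122/122 used.
Total value = 967.38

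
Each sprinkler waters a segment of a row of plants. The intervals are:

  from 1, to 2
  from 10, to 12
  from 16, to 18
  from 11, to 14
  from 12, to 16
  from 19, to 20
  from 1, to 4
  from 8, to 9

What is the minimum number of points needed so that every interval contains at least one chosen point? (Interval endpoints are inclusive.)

5

Process intervals by earliest right end; each time one isn't hit yet, stab at its right endpoint.
Sorted: [1,2] [1,4] [8,9] [10,12] [11,14] [12,16] [16,18] [19,20]
{[1,2],[1,4]} hit by 2; {[8,9]} hit by 9; {[10,12],[11,14],[12,16]} hit by 12; {[16,18]} hit by 18; {[19,20]} hit by 20.
Points: 2, 9, 12, 18, 20 (5 total).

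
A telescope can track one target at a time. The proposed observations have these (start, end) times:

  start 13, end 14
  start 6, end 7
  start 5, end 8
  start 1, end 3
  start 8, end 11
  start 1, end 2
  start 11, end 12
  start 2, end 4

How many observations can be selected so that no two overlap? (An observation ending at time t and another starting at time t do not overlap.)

Order by finish time; keep every interval that doesn't clash with the previous kept one.
By end time: (1,2), (1,3), (2,4), (6,7), (5,8), (8,11), (11,12), (13,14).
Pick (1,2); next start ≥ 2 → (2,4); next start ≥ 4 → (6,7); next start ≥ 7 → (8,11); next start ≥ 11 → (11,12); next start ≥ 12 → (13,14).
Selected 6 observations.

6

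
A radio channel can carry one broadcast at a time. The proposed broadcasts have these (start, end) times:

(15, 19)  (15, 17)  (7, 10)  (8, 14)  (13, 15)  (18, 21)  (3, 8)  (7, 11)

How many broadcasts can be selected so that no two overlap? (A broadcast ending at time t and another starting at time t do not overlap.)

4

By end time: (3,8), (7,10), (7,11), (8,14), (13,15), (15,17), (15,19), (18,21).
Pick (3,8); next start ≥ 8 → (8,14); next start ≥ 14 → (15,17); next start ≥ 17 → (18,21).
Selected 4 broadcasts.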